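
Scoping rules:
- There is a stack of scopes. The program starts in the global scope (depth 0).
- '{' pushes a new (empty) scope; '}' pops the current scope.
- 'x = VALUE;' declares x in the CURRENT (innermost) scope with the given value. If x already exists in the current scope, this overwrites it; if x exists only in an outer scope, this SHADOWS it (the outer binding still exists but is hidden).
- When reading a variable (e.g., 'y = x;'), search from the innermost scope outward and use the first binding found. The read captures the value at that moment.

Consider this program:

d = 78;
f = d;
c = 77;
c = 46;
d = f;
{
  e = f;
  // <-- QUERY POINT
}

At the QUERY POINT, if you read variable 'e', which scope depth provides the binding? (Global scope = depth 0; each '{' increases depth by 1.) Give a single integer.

Step 1: declare d=78 at depth 0
Step 2: declare f=(read d)=78 at depth 0
Step 3: declare c=77 at depth 0
Step 4: declare c=46 at depth 0
Step 5: declare d=(read f)=78 at depth 0
Step 6: enter scope (depth=1)
Step 7: declare e=(read f)=78 at depth 1
Visible at query point: c=46 d=78 e=78 f=78

Answer: 1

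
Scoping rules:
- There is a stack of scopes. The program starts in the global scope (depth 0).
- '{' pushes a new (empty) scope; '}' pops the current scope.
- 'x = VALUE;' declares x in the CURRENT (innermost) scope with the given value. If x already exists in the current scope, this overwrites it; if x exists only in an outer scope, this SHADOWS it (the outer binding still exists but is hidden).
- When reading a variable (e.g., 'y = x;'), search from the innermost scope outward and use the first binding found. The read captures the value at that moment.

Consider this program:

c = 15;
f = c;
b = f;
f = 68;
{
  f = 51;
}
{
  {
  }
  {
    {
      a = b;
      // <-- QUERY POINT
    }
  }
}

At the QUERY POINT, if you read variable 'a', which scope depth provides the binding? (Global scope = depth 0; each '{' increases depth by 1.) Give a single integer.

Answer: 3

Derivation:
Step 1: declare c=15 at depth 0
Step 2: declare f=(read c)=15 at depth 0
Step 3: declare b=(read f)=15 at depth 0
Step 4: declare f=68 at depth 0
Step 5: enter scope (depth=1)
Step 6: declare f=51 at depth 1
Step 7: exit scope (depth=0)
Step 8: enter scope (depth=1)
Step 9: enter scope (depth=2)
Step 10: exit scope (depth=1)
Step 11: enter scope (depth=2)
Step 12: enter scope (depth=3)
Step 13: declare a=(read b)=15 at depth 3
Visible at query point: a=15 b=15 c=15 f=68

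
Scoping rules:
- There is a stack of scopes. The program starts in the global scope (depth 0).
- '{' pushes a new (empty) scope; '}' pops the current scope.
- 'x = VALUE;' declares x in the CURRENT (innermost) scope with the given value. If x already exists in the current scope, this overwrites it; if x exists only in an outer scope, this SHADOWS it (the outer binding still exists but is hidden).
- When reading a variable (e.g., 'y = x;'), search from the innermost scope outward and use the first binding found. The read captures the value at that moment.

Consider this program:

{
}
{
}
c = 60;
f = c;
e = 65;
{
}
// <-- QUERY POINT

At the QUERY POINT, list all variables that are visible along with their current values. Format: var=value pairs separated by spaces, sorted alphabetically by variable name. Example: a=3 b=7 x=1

Answer: c=60 e=65 f=60

Derivation:
Step 1: enter scope (depth=1)
Step 2: exit scope (depth=0)
Step 3: enter scope (depth=1)
Step 4: exit scope (depth=0)
Step 5: declare c=60 at depth 0
Step 6: declare f=(read c)=60 at depth 0
Step 7: declare e=65 at depth 0
Step 8: enter scope (depth=1)
Step 9: exit scope (depth=0)
Visible at query point: c=60 e=65 f=60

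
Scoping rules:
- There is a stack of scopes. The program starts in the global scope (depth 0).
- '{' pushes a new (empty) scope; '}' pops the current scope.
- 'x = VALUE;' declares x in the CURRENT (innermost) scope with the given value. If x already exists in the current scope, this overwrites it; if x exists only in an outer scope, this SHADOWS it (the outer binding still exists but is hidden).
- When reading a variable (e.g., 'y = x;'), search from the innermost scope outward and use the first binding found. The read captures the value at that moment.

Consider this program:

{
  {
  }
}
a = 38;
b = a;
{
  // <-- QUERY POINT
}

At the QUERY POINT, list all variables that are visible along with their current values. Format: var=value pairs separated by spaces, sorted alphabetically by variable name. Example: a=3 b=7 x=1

Step 1: enter scope (depth=1)
Step 2: enter scope (depth=2)
Step 3: exit scope (depth=1)
Step 4: exit scope (depth=0)
Step 5: declare a=38 at depth 0
Step 6: declare b=(read a)=38 at depth 0
Step 7: enter scope (depth=1)
Visible at query point: a=38 b=38

Answer: a=38 b=38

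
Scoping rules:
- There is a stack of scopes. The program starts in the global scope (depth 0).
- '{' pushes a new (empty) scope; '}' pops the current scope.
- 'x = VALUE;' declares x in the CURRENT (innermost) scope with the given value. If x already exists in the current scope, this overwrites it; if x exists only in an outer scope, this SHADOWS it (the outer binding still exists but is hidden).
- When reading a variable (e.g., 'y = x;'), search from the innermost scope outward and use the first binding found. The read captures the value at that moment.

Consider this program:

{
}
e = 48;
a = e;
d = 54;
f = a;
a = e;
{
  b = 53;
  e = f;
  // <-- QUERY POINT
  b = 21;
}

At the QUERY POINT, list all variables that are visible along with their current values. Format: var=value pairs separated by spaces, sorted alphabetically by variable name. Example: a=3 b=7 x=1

Answer: a=48 b=53 d=54 e=48 f=48

Derivation:
Step 1: enter scope (depth=1)
Step 2: exit scope (depth=0)
Step 3: declare e=48 at depth 0
Step 4: declare a=(read e)=48 at depth 0
Step 5: declare d=54 at depth 0
Step 6: declare f=(read a)=48 at depth 0
Step 7: declare a=(read e)=48 at depth 0
Step 8: enter scope (depth=1)
Step 9: declare b=53 at depth 1
Step 10: declare e=(read f)=48 at depth 1
Visible at query point: a=48 b=53 d=54 e=48 f=48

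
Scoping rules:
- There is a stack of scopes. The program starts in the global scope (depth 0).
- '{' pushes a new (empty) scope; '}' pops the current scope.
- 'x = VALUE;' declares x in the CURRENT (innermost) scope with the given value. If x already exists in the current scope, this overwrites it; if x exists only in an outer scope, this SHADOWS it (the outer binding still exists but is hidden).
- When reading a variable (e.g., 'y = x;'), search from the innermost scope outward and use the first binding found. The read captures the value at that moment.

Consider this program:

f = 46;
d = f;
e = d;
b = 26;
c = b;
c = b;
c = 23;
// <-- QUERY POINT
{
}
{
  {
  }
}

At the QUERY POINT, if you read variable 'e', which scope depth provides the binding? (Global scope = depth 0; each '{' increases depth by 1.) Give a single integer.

Answer: 0

Derivation:
Step 1: declare f=46 at depth 0
Step 2: declare d=(read f)=46 at depth 0
Step 3: declare e=(read d)=46 at depth 0
Step 4: declare b=26 at depth 0
Step 5: declare c=(read b)=26 at depth 0
Step 6: declare c=(read b)=26 at depth 0
Step 7: declare c=23 at depth 0
Visible at query point: b=26 c=23 d=46 e=46 f=46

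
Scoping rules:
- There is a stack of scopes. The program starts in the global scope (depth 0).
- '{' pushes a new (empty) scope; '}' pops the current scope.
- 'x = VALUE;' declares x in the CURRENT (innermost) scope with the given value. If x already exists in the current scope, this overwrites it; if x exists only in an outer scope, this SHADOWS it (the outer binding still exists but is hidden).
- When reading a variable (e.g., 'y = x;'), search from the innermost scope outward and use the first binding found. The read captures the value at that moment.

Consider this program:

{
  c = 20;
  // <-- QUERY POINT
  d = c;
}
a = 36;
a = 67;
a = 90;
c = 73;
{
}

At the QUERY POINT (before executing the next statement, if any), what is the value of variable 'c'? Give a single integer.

Answer: 20

Derivation:
Step 1: enter scope (depth=1)
Step 2: declare c=20 at depth 1
Visible at query point: c=20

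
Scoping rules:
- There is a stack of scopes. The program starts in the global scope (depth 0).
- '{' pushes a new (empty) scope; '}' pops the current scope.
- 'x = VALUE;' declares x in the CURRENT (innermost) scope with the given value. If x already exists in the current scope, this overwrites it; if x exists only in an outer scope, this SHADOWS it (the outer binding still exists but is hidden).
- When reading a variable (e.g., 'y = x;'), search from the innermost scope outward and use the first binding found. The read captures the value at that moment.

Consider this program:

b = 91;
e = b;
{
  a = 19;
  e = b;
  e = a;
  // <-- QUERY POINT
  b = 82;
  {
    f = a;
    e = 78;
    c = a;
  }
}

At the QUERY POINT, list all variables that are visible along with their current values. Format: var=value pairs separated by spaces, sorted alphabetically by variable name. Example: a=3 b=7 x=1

Answer: a=19 b=91 e=19

Derivation:
Step 1: declare b=91 at depth 0
Step 2: declare e=(read b)=91 at depth 0
Step 3: enter scope (depth=1)
Step 4: declare a=19 at depth 1
Step 5: declare e=(read b)=91 at depth 1
Step 6: declare e=(read a)=19 at depth 1
Visible at query point: a=19 b=91 e=19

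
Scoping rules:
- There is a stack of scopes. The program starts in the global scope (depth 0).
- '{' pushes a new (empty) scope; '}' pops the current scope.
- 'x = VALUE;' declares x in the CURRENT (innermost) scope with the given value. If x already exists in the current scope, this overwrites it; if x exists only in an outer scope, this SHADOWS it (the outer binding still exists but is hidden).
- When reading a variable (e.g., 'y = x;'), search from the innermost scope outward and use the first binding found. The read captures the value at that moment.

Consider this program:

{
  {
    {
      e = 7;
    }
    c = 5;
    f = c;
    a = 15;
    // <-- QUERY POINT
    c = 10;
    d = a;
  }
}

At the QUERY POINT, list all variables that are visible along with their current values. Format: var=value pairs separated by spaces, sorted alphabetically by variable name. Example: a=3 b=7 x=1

Answer: a=15 c=5 f=5

Derivation:
Step 1: enter scope (depth=1)
Step 2: enter scope (depth=2)
Step 3: enter scope (depth=3)
Step 4: declare e=7 at depth 3
Step 5: exit scope (depth=2)
Step 6: declare c=5 at depth 2
Step 7: declare f=(read c)=5 at depth 2
Step 8: declare a=15 at depth 2
Visible at query point: a=15 c=5 f=5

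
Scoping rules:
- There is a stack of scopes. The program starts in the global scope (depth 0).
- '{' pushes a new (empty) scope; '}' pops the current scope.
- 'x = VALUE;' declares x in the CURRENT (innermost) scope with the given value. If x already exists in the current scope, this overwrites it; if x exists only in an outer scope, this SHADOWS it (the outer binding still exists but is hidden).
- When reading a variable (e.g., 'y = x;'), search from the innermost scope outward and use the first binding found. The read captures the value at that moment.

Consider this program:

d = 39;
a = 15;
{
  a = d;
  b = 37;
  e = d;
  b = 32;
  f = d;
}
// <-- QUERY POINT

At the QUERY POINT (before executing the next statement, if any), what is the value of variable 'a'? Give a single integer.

Step 1: declare d=39 at depth 0
Step 2: declare a=15 at depth 0
Step 3: enter scope (depth=1)
Step 4: declare a=(read d)=39 at depth 1
Step 5: declare b=37 at depth 1
Step 6: declare e=(read d)=39 at depth 1
Step 7: declare b=32 at depth 1
Step 8: declare f=(read d)=39 at depth 1
Step 9: exit scope (depth=0)
Visible at query point: a=15 d=39

Answer: 15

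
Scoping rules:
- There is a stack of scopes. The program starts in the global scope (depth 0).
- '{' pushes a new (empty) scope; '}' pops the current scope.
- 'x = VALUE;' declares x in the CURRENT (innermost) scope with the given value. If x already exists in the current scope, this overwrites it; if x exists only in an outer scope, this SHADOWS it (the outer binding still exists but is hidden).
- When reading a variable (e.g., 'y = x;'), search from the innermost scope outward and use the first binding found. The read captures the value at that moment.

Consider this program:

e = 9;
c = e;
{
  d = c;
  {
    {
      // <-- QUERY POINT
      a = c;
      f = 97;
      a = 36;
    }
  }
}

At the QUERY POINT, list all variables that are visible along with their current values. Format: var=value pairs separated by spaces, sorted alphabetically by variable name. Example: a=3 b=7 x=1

Answer: c=9 d=9 e=9

Derivation:
Step 1: declare e=9 at depth 0
Step 2: declare c=(read e)=9 at depth 0
Step 3: enter scope (depth=1)
Step 4: declare d=(read c)=9 at depth 1
Step 5: enter scope (depth=2)
Step 6: enter scope (depth=3)
Visible at query point: c=9 d=9 e=9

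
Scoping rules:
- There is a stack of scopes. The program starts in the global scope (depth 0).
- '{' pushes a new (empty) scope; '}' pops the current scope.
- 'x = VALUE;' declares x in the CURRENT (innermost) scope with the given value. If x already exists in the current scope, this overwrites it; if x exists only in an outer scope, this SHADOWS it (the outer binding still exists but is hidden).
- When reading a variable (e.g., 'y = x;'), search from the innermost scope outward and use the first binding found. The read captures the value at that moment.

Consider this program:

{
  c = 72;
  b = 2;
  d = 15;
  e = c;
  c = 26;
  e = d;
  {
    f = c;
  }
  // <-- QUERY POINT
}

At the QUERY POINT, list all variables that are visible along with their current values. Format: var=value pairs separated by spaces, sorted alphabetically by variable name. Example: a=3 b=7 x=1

Step 1: enter scope (depth=1)
Step 2: declare c=72 at depth 1
Step 3: declare b=2 at depth 1
Step 4: declare d=15 at depth 1
Step 5: declare e=(read c)=72 at depth 1
Step 6: declare c=26 at depth 1
Step 7: declare e=(read d)=15 at depth 1
Step 8: enter scope (depth=2)
Step 9: declare f=(read c)=26 at depth 2
Step 10: exit scope (depth=1)
Visible at query point: b=2 c=26 d=15 e=15

Answer: b=2 c=26 d=15 e=15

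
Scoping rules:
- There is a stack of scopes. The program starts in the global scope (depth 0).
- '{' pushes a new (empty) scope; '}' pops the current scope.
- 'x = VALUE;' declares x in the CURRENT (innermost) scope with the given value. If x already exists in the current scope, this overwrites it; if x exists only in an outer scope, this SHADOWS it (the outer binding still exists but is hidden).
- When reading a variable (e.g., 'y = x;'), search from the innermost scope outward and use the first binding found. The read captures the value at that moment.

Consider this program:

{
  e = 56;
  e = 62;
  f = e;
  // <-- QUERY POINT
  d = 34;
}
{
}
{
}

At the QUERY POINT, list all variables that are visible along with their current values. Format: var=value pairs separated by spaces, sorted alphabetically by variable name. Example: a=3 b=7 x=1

Answer: e=62 f=62

Derivation:
Step 1: enter scope (depth=1)
Step 2: declare e=56 at depth 1
Step 3: declare e=62 at depth 1
Step 4: declare f=(read e)=62 at depth 1
Visible at query point: e=62 f=62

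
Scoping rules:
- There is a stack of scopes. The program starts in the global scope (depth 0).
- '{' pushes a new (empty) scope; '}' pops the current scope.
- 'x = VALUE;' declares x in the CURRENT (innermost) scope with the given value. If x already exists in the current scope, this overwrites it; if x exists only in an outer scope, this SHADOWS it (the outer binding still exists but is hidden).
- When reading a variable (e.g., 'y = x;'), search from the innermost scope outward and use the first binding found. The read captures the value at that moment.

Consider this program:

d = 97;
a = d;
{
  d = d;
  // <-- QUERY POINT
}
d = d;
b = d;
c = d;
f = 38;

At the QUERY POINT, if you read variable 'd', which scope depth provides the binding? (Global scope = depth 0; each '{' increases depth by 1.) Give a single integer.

Answer: 1

Derivation:
Step 1: declare d=97 at depth 0
Step 2: declare a=(read d)=97 at depth 0
Step 3: enter scope (depth=1)
Step 4: declare d=(read d)=97 at depth 1
Visible at query point: a=97 d=97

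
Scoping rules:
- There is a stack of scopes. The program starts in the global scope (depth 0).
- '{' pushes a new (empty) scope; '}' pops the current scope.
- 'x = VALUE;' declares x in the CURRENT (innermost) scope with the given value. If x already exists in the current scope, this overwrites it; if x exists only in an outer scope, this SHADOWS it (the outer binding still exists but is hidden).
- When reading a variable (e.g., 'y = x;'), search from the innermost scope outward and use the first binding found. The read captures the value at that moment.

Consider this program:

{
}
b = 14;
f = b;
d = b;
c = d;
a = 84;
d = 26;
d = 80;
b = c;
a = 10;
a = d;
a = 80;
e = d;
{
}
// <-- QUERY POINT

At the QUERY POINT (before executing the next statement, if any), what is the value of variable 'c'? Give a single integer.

Step 1: enter scope (depth=1)
Step 2: exit scope (depth=0)
Step 3: declare b=14 at depth 0
Step 4: declare f=(read b)=14 at depth 0
Step 5: declare d=(read b)=14 at depth 0
Step 6: declare c=(read d)=14 at depth 0
Step 7: declare a=84 at depth 0
Step 8: declare d=26 at depth 0
Step 9: declare d=80 at depth 0
Step 10: declare b=(read c)=14 at depth 0
Step 11: declare a=10 at depth 0
Step 12: declare a=(read d)=80 at depth 0
Step 13: declare a=80 at depth 0
Step 14: declare e=(read d)=80 at depth 0
Step 15: enter scope (depth=1)
Step 16: exit scope (depth=0)
Visible at query point: a=80 b=14 c=14 d=80 e=80 f=14

Answer: 14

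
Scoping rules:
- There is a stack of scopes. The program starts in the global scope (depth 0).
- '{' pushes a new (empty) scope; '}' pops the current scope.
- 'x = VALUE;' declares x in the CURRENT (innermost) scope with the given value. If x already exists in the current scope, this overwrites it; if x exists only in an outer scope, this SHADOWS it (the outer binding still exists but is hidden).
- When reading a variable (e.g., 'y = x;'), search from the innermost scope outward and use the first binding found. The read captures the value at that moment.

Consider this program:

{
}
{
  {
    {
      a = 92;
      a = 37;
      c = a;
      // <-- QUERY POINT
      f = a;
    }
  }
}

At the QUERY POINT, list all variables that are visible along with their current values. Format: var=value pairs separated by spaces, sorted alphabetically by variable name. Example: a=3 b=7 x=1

Answer: a=37 c=37

Derivation:
Step 1: enter scope (depth=1)
Step 2: exit scope (depth=0)
Step 3: enter scope (depth=1)
Step 4: enter scope (depth=2)
Step 5: enter scope (depth=3)
Step 6: declare a=92 at depth 3
Step 7: declare a=37 at depth 3
Step 8: declare c=(read a)=37 at depth 3
Visible at query point: a=37 c=37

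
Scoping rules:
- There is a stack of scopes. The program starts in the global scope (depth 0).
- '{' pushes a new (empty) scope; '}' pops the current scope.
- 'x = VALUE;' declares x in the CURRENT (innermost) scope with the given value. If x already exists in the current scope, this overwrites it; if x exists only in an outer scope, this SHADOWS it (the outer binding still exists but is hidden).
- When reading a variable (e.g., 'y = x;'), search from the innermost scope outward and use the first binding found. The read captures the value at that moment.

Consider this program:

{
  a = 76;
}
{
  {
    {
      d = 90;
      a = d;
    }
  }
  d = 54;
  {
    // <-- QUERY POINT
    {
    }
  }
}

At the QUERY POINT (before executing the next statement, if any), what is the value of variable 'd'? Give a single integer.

Answer: 54

Derivation:
Step 1: enter scope (depth=1)
Step 2: declare a=76 at depth 1
Step 3: exit scope (depth=0)
Step 4: enter scope (depth=1)
Step 5: enter scope (depth=2)
Step 6: enter scope (depth=3)
Step 7: declare d=90 at depth 3
Step 8: declare a=(read d)=90 at depth 3
Step 9: exit scope (depth=2)
Step 10: exit scope (depth=1)
Step 11: declare d=54 at depth 1
Step 12: enter scope (depth=2)
Visible at query point: d=54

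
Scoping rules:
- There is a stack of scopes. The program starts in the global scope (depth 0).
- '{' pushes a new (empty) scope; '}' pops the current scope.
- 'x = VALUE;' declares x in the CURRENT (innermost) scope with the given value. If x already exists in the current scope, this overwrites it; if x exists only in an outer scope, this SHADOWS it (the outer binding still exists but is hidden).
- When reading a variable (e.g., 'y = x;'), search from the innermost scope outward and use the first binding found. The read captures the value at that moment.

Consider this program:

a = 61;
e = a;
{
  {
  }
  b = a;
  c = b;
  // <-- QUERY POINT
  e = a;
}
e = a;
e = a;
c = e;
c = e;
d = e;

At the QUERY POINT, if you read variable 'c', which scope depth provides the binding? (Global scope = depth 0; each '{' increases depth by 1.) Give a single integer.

Answer: 1

Derivation:
Step 1: declare a=61 at depth 0
Step 2: declare e=(read a)=61 at depth 0
Step 3: enter scope (depth=1)
Step 4: enter scope (depth=2)
Step 5: exit scope (depth=1)
Step 6: declare b=(read a)=61 at depth 1
Step 7: declare c=(read b)=61 at depth 1
Visible at query point: a=61 b=61 c=61 e=61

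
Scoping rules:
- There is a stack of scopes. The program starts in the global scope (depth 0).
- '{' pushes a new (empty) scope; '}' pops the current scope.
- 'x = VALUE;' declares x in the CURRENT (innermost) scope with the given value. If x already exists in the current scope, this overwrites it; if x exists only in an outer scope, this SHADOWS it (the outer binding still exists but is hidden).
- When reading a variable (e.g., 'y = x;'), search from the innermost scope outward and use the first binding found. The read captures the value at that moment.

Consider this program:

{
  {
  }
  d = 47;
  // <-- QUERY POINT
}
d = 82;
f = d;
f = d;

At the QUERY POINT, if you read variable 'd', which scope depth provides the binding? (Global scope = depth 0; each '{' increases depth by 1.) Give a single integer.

Answer: 1

Derivation:
Step 1: enter scope (depth=1)
Step 2: enter scope (depth=2)
Step 3: exit scope (depth=1)
Step 4: declare d=47 at depth 1
Visible at query point: d=47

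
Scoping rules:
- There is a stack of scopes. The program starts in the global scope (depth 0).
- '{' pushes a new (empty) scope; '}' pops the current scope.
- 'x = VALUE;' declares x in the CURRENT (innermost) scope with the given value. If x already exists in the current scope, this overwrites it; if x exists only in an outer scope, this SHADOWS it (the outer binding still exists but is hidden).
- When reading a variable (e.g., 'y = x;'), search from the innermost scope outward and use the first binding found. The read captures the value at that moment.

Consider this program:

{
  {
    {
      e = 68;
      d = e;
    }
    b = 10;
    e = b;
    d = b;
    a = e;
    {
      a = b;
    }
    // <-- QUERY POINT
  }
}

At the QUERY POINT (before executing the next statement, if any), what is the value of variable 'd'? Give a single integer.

Step 1: enter scope (depth=1)
Step 2: enter scope (depth=2)
Step 3: enter scope (depth=3)
Step 4: declare e=68 at depth 3
Step 5: declare d=(read e)=68 at depth 3
Step 6: exit scope (depth=2)
Step 7: declare b=10 at depth 2
Step 8: declare e=(read b)=10 at depth 2
Step 9: declare d=(read b)=10 at depth 2
Step 10: declare a=(read e)=10 at depth 2
Step 11: enter scope (depth=3)
Step 12: declare a=(read b)=10 at depth 3
Step 13: exit scope (depth=2)
Visible at query point: a=10 b=10 d=10 e=10

Answer: 10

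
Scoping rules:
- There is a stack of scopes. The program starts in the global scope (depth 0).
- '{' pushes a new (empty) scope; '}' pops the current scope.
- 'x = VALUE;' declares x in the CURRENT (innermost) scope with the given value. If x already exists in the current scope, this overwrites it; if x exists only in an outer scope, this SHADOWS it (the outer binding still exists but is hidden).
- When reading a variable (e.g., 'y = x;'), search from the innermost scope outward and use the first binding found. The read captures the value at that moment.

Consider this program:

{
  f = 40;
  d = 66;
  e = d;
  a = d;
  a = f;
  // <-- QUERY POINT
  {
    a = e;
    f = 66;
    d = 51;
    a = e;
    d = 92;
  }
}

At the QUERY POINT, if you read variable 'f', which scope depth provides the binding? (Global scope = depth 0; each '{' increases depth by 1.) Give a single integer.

Step 1: enter scope (depth=1)
Step 2: declare f=40 at depth 1
Step 3: declare d=66 at depth 1
Step 4: declare e=(read d)=66 at depth 1
Step 5: declare a=(read d)=66 at depth 1
Step 6: declare a=(read f)=40 at depth 1
Visible at query point: a=40 d=66 e=66 f=40

Answer: 1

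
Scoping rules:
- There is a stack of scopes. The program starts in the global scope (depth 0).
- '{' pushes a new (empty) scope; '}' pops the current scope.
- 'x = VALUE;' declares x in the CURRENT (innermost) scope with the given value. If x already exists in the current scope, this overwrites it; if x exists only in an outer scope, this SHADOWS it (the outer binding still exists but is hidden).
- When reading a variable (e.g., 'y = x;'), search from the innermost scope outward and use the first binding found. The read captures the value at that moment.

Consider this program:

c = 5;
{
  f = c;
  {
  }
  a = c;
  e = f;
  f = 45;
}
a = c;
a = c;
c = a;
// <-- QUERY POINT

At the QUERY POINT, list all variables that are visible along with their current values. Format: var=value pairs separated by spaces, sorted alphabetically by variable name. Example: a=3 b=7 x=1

Step 1: declare c=5 at depth 0
Step 2: enter scope (depth=1)
Step 3: declare f=(read c)=5 at depth 1
Step 4: enter scope (depth=2)
Step 5: exit scope (depth=1)
Step 6: declare a=(read c)=5 at depth 1
Step 7: declare e=(read f)=5 at depth 1
Step 8: declare f=45 at depth 1
Step 9: exit scope (depth=0)
Step 10: declare a=(read c)=5 at depth 0
Step 11: declare a=(read c)=5 at depth 0
Step 12: declare c=(read a)=5 at depth 0
Visible at query point: a=5 c=5

Answer: a=5 c=5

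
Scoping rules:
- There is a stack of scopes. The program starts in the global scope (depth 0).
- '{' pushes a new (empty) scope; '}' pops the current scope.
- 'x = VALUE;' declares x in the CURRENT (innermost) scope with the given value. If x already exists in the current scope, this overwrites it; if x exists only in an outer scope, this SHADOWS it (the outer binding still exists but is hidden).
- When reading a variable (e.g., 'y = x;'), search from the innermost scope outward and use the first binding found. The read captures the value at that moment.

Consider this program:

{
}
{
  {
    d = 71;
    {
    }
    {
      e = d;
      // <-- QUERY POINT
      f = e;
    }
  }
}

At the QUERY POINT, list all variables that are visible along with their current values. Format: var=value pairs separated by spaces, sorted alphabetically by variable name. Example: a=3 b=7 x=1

Step 1: enter scope (depth=1)
Step 2: exit scope (depth=0)
Step 3: enter scope (depth=1)
Step 4: enter scope (depth=2)
Step 5: declare d=71 at depth 2
Step 6: enter scope (depth=3)
Step 7: exit scope (depth=2)
Step 8: enter scope (depth=3)
Step 9: declare e=(read d)=71 at depth 3
Visible at query point: d=71 e=71

Answer: d=71 e=71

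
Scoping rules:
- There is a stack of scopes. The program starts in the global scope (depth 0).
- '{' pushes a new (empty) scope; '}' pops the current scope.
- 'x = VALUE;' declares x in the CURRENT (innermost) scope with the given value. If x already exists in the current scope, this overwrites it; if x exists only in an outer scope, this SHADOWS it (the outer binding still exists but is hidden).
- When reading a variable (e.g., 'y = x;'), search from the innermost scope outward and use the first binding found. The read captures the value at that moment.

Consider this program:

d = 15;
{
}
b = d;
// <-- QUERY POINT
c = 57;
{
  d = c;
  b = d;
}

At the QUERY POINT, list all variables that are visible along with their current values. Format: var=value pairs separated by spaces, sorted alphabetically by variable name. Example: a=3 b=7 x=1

Step 1: declare d=15 at depth 0
Step 2: enter scope (depth=1)
Step 3: exit scope (depth=0)
Step 4: declare b=(read d)=15 at depth 0
Visible at query point: b=15 d=15

Answer: b=15 d=15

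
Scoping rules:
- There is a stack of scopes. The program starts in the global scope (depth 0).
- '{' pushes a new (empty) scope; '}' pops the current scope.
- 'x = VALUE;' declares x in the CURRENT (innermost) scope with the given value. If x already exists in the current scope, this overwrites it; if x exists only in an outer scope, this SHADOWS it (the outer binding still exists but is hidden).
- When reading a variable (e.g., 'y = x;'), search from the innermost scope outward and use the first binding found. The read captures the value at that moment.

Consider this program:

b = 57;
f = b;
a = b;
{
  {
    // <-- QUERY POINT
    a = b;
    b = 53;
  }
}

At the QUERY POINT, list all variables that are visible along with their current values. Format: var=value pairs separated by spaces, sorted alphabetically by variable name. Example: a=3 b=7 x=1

Step 1: declare b=57 at depth 0
Step 2: declare f=(read b)=57 at depth 0
Step 3: declare a=(read b)=57 at depth 0
Step 4: enter scope (depth=1)
Step 5: enter scope (depth=2)
Visible at query point: a=57 b=57 f=57

Answer: a=57 b=57 f=57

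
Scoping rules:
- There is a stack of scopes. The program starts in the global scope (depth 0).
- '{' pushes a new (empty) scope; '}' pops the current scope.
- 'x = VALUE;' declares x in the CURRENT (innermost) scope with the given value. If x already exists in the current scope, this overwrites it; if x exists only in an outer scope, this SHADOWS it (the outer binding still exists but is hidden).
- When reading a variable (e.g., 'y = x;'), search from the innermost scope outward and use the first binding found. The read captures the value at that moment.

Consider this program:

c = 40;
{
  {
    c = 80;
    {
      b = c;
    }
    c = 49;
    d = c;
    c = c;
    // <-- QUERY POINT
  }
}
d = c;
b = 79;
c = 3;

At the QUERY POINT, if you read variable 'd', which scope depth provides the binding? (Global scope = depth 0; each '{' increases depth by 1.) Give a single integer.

Step 1: declare c=40 at depth 0
Step 2: enter scope (depth=1)
Step 3: enter scope (depth=2)
Step 4: declare c=80 at depth 2
Step 5: enter scope (depth=3)
Step 6: declare b=(read c)=80 at depth 3
Step 7: exit scope (depth=2)
Step 8: declare c=49 at depth 2
Step 9: declare d=(read c)=49 at depth 2
Step 10: declare c=(read c)=49 at depth 2
Visible at query point: c=49 d=49

Answer: 2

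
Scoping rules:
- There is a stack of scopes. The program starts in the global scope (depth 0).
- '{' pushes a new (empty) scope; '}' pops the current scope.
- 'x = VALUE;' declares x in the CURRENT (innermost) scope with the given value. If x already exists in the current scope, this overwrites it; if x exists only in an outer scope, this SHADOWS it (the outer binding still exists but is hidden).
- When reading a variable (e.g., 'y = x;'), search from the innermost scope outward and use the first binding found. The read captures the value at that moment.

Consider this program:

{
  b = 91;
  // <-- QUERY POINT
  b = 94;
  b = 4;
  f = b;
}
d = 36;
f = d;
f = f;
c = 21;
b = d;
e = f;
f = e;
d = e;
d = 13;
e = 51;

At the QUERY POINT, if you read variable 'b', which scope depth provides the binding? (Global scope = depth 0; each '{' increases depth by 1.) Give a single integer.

Step 1: enter scope (depth=1)
Step 2: declare b=91 at depth 1
Visible at query point: b=91

Answer: 1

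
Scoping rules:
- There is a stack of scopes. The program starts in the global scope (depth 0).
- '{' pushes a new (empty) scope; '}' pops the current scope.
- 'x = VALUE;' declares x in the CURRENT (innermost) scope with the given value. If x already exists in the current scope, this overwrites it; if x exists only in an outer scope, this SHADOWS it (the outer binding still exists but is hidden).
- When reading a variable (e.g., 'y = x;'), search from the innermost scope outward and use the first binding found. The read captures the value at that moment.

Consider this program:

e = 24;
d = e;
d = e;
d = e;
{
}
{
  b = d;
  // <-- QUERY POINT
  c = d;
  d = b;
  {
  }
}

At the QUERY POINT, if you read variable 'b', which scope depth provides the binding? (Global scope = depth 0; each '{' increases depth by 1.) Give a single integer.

Step 1: declare e=24 at depth 0
Step 2: declare d=(read e)=24 at depth 0
Step 3: declare d=(read e)=24 at depth 0
Step 4: declare d=(read e)=24 at depth 0
Step 5: enter scope (depth=1)
Step 6: exit scope (depth=0)
Step 7: enter scope (depth=1)
Step 8: declare b=(read d)=24 at depth 1
Visible at query point: b=24 d=24 e=24

Answer: 1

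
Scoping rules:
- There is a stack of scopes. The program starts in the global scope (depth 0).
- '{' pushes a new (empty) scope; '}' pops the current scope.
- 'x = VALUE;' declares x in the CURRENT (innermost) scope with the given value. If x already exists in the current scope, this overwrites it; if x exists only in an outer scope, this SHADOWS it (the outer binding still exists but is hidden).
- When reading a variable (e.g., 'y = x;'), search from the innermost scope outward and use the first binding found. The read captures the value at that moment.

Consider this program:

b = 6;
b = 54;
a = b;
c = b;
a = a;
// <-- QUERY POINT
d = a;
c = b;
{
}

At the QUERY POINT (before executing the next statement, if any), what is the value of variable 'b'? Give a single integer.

Answer: 54

Derivation:
Step 1: declare b=6 at depth 0
Step 2: declare b=54 at depth 0
Step 3: declare a=(read b)=54 at depth 0
Step 4: declare c=(read b)=54 at depth 0
Step 5: declare a=(read a)=54 at depth 0
Visible at query point: a=54 b=54 c=54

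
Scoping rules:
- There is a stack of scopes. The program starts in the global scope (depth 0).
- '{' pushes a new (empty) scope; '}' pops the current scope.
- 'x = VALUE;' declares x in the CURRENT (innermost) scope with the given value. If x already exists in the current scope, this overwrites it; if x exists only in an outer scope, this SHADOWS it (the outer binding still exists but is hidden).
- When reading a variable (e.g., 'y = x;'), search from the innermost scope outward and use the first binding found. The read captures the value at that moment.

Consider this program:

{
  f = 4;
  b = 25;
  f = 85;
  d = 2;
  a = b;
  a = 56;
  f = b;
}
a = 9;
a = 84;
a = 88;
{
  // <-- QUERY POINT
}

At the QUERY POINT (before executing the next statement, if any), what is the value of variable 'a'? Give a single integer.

Answer: 88

Derivation:
Step 1: enter scope (depth=1)
Step 2: declare f=4 at depth 1
Step 3: declare b=25 at depth 1
Step 4: declare f=85 at depth 1
Step 5: declare d=2 at depth 1
Step 6: declare a=(read b)=25 at depth 1
Step 7: declare a=56 at depth 1
Step 8: declare f=(read b)=25 at depth 1
Step 9: exit scope (depth=0)
Step 10: declare a=9 at depth 0
Step 11: declare a=84 at depth 0
Step 12: declare a=88 at depth 0
Step 13: enter scope (depth=1)
Visible at query point: a=88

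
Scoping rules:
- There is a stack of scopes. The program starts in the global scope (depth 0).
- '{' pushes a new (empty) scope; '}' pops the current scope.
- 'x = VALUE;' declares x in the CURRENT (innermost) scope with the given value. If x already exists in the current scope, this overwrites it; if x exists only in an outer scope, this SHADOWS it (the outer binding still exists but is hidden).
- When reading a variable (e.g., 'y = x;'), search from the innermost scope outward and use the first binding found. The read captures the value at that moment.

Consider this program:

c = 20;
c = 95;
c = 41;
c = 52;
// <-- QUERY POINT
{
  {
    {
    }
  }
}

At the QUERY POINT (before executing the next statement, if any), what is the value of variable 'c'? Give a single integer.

Answer: 52

Derivation:
Step 1: declare c=20 at depth 0
Step 2: declare c=95 at depth 0
Step 3: declare c=41 at depth 0
Step 4: declare c=52 at depth 0
Visible at query point: c=52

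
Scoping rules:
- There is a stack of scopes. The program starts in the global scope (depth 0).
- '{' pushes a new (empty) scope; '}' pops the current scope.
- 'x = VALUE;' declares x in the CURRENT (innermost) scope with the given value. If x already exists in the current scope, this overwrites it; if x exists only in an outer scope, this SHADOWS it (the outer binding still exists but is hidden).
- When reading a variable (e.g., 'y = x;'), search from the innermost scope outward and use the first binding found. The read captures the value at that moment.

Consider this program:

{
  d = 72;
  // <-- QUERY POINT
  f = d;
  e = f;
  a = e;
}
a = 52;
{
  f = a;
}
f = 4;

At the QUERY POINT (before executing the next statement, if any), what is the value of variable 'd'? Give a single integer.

Answer: 72

Derivation:
Step 1: enter scope (depth=1)
Step 2: declare d=72 at depth 1
Visible at query point: d=72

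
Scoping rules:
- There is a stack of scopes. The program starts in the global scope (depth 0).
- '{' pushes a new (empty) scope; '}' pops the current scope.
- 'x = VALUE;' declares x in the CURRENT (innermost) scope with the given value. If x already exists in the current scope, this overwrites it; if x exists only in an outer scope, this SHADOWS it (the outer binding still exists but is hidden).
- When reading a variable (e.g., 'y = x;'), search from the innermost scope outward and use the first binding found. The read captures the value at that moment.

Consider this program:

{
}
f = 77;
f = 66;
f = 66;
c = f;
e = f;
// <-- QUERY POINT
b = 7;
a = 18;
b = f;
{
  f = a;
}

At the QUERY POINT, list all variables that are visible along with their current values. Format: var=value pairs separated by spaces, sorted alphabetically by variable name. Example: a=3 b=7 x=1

Step 1: enter scope (depth=1)
Step 2: exit scope (depth=0)
Step 3: declare f=77 at depth 0
Step 4: declare f=66 at depth 0
Step 5: declare f=66 at depth 0
Step 6: declare c=(read f)=66 at depth 0
Step 7: declare e=(read f)=66 at depth 0
Visible at query point: c=66 e=66 f=66

Answer: c=66 e=66 f=66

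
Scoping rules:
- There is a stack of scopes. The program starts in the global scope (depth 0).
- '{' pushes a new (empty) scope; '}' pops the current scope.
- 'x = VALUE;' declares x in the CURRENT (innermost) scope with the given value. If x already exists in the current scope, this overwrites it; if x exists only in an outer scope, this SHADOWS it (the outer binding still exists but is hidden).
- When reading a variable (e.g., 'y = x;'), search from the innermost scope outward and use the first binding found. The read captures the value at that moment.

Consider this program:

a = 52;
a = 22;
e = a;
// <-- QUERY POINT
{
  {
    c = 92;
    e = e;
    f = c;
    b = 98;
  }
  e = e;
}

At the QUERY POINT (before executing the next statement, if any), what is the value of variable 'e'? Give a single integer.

Step 1: declare a=52 at depth 0
Step 2: declare a=22 at depth 0
Step 3: declare e=(read a)=22 at depth 0
Visible at query point: a=22 e=22

Answer: 22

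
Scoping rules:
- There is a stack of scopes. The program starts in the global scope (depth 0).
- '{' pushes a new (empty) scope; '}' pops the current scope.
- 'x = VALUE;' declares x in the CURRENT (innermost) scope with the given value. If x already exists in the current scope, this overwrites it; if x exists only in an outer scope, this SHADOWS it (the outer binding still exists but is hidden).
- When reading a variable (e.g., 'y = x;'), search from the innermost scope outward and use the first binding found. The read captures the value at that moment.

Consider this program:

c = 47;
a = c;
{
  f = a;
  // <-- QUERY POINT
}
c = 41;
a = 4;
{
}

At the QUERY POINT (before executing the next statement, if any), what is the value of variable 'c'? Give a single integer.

Step 1: declare c=47 at depth 0
Step 2: declare a=(read c)=47 at depth 0
Step 3: enter scope (depth=1)
Step 4: declare f=(read a)=47 at depth 1
Visible at query point: a=47 c=47 f=47

Answer: 47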